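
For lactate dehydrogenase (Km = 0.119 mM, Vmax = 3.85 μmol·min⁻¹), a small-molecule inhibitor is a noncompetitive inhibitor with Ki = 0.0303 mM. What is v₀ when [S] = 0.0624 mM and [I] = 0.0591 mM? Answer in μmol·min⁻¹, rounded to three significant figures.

0.449 μmol·min⁻¹

With α = 1 + [I]/Ki = 1 + 0.0591/0.0303 = 2.950, the noncompetitive rate law is v = (Vmax/α)·[S] / (Km + [S]).
v = (3.85/2.950)×0.0624 / (0.119 + 0.0624) = 0.08142/0.1814 = 0.449 μmol·min⁻¹.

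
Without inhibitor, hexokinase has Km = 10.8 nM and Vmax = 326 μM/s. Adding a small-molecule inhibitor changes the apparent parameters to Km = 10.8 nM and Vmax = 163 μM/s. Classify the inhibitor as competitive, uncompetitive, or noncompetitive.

Vmax decreases (326 → 163 μM/s) while Km is unchanged — pure noncompetitive inhibition.

noncompetitive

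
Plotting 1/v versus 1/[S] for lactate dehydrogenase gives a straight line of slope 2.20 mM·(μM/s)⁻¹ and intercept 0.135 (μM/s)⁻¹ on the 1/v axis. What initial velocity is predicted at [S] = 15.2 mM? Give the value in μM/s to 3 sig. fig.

The y-intercept is 1/Vmax, so Vmax = 1/0.135 = 7.41 μM/s.
The slope is Km/Vmax, so Km = 2.20 × 7.41 = 16.3 mM.
Then v = 7.41 × 15.2/(16.3 + 15.2) = 3.57 μM/s.

3.57 μM/s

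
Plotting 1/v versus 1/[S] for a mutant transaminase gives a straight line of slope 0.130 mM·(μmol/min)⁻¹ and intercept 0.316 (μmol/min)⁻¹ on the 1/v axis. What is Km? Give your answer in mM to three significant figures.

0.411 mM

y-intercept = 1/Vmax ⇒ Vmax = 3.16 μmol/min; slope = Km/Vmax ⇒ Km = slope × Vmax.
Km = 0.130 × 3.16 = 0.411 mM.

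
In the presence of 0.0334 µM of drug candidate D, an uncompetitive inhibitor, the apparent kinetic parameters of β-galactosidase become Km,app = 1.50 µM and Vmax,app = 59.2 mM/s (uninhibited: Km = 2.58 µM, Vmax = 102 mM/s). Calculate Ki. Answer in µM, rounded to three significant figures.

Uncompetitive: Vmax,app = Vmax/α (and Km,app = Km/α) with α = 1 + [I]/Ki.
α = Vmax/Vmax,app = 102/59.2 = 1.723.
Since α = 1 + [I]/Ki, [I]/Ki = 1.723 − 1 = 0.7230 and Ki = 0.0334/0.7230 = 0.0462 µM.

0.0462 µM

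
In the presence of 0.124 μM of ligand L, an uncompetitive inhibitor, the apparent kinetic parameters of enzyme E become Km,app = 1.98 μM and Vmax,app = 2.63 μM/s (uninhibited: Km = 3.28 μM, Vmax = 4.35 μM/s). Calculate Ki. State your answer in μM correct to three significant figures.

Uncompetitive: Vmax,app = Vmax/α (and Km,app = Km/α) with α = 1 + [I]/Ki.
α = Vmax/Vmax,app = 4.35/2.63 = 1.654.
Ki = [I]/(α − 1) = 0.124/0.6540 = 0.190 μM.

0.190 μM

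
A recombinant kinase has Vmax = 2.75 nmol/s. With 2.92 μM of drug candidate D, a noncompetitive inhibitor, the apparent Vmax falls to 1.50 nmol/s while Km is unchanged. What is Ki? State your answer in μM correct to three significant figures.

Noncompetitive: Vmax,app = Vmax/α with α = 1 + [I]/Ki.
α = Vmax/Vmax,app = 2.75/1.50 = 1.833.
Since α = 1 + [I]/Ki, [I]/Ki = 1.833 − 1 = 0.8333 and Ki = 2.92/0.8333 = 3.50 μM.

3.50 μM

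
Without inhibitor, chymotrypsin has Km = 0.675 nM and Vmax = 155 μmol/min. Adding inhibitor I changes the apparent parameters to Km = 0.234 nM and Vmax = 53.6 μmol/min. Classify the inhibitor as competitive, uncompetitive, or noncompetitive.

Both Km and Vmax decrease by the same factor (~2.89-fold) — characteristic of uncompetitive inhibition.

uncompetitive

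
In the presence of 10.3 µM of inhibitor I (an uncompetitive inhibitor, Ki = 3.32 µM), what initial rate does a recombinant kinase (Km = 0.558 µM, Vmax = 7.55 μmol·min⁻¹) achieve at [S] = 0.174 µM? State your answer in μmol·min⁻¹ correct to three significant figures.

1.03 μmol·min⁻¹

α = 1 + [I]/Ki = 1 + 10.3/3.32 = 4.102.
For an uncompetitive inhibitor, both parameters are divided by α, giving Vmax/α and Km/α: Km,app = 0.136 µM, Vmax,app = 1.84 μmol·min⁻¹.
v = Vmax,app·[S]/(Km,app + [S]) = 1.84 × 0.174/(0.136 + 0.174) = 1.03 μmol·min⁻¹.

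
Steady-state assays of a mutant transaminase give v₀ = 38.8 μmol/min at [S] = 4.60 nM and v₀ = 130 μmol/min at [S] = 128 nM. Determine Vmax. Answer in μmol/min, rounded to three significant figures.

142 μmol/min

From v = Vmax[S]/(Km+[S]), each point gives Vmax = v(Km+[S])/[S].
Equating: 38.8(Km+4.60)/4.60 = 130(Km+128)/128.
8.435·Km + 38.8 = 1.016·Km + 130, so (8.435 − 1.016)·Km = 130 − 38.8.
Km = 91.20/7.419 = 12.3 nM; then Vmax = 38.8(12.3+4.60)/4.60 = 142 μmol/min.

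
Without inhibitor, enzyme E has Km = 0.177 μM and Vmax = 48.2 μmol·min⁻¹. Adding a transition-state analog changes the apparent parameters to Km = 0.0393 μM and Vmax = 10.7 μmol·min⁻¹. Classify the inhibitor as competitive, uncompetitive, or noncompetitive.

Both Km and Vmax decrease by the same factor (~4.50-fold) — characteristic of uncompetitive inhibition.

uncompetitive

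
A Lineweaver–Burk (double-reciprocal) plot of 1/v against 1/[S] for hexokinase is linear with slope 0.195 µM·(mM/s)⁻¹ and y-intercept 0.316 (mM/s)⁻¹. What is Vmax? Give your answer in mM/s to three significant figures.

The y-intercept of a Lineweaver–Burk plot equals 1/Vmax, so Vmax = 1/0.316 = 3.16 mM/s.

3.16 mM/s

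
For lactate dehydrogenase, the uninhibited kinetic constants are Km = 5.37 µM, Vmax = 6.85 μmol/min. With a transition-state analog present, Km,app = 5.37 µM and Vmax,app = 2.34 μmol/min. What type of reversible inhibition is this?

noncompetitive

Vmax decreases (6.85 → 2.34 μmol/min) while Km is unchanged — pure noncompetitive inhibition.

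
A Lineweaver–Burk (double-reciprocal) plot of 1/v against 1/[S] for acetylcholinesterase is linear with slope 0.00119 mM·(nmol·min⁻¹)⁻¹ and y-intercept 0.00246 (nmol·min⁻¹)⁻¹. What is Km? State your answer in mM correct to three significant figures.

0.484 mM

y-intercept = 1/Vmax ⇒ Vmax = 407 nmol·min⁻¹; slope = Km/Vmax ⇒ Km = slope × Vmax.
Km = 0.00119 × 407 = 0.484 mM.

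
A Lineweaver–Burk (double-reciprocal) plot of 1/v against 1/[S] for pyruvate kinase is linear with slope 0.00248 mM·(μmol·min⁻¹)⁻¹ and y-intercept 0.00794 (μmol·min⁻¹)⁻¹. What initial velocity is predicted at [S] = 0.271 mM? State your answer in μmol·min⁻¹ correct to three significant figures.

The y-intercept is 1/Vmax, so Vmax = 1/0.00794 = 126 μmol·min⁻¹.
The slope is Km/Vmax, so Km = 0.00248 × 126 = 0.312 mM.
Then v = 126 × 0.271/(0.312 + 0.271) = 58.5 μmol·min⁻¹.

58.5 μmol·min⁻¹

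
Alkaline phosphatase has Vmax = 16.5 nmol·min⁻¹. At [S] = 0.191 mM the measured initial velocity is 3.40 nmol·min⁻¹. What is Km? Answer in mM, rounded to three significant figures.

From v = Vmax[S]/(Km+[S]), Km = [S](Vmax − v)/v.
Km = 0.191 × (16.5 − 3.40) / 3.40 = 2.502/3.40 = 0.736 mM.

0.736 mM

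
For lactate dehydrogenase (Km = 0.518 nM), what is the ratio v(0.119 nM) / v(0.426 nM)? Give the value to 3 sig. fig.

Since Vmax cancels, v₂/v₁ = [S]₂(Km+[S]₁) / [S]₁(Km+[S]₂).
= 0.119×(0.518+0.426) / (0.426×(0.518+0.119)) = 0.1123/0.2714 = 0.414.

0.414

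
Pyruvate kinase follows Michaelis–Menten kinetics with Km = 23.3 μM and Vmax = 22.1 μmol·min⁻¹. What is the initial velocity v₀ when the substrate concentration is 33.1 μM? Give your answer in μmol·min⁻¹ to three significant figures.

[S]/(Km+[S]) = 33.1/56.40 = 0.5869, the fractional saturation.
v = 0.5869 × Vmax = 0.5869 × 22.1 = 13.0 μmol·min⁻¹.

13.0 μmol·min⁻¹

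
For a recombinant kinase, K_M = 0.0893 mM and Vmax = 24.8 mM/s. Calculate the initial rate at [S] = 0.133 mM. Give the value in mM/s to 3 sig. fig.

v = Vmax·[S]/(Km + [S]) = 24.8 × 0.133 / (0.0893 + 0.133)
  = 3.298 / 0.2223 = 14.8 mM/s.

14.8 mM/s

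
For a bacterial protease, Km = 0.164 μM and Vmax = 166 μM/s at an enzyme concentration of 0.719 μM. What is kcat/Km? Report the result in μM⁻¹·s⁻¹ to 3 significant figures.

1410 μM⁻¹·s⁻¹

kcat = Vmax/[E]total = 166/0.719 = 231 s⁻¹.
kcat/Km = 231/0.164 = 1410 μM⁻¹·s⁻¹.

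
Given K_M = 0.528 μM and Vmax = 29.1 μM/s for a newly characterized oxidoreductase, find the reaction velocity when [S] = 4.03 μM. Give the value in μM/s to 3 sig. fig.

25.7 μM/s

v = Vmax·[S]/(Km + [S]) = 29.1 × 4.03 / (0.528 + 4.03)
  = 117.3 / 4.558 = 25.7 μM/s.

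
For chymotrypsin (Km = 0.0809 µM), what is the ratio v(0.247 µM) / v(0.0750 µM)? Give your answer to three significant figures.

1.57

The fractional saturations are [S]/(Km+[S]) = 0.0750/0.1559 = 0.4811 and 0.247/0.3279 = 0.7533.
v₂/v₁ is just their ratio: 0.7533/0.4811 = 1.57.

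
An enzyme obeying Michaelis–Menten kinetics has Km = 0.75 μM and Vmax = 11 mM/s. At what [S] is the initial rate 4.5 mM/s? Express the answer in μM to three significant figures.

0.519 μM

The required fractional saturation is v/Vmax = 4.5/11 = 0.4091.
Then [S]/(Km+[S]) = 0.4091 ⇒ [S] = 0.75 × 0.4091/(1 − 0.4091) = 0.519 μM.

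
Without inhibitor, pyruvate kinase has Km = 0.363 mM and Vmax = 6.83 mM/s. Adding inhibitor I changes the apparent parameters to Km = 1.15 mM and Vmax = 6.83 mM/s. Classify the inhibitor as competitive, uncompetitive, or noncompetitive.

competitive

Km increases (0.363 → 1.15 mM) while Vmax is unchanged — the hallmark of competitive inhibition.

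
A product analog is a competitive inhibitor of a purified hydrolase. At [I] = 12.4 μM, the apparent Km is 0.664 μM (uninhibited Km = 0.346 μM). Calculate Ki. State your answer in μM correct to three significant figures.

13.5 μM

Competitive: Km,app = α·Km with α = 1 + [I]/Ki.
α = Km,app/Km = 0.664/0.346 = 1.919.
Since α = 1 + [I]/Ki, [I]/Ki = 1.919 − 1 = 0.9191 and Ki = 12.4/0.9191 = 13.5 μM.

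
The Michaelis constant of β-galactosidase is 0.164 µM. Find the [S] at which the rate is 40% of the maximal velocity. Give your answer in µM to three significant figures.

v/Vmax = [S]/(Km+[S]) = 0.4, so [S] = Km·0.4/(1 − 0.4) = 0.164 × 0.6667.
[S] = 0.109 µM.

0.109 µM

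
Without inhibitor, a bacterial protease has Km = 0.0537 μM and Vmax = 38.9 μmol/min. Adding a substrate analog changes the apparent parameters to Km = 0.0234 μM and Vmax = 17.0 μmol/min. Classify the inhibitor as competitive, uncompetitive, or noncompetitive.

Both Km and Vmax decrease by the same factor (~2.29-fold) — characteristic of uncompetitive inhibition.

uncompetitive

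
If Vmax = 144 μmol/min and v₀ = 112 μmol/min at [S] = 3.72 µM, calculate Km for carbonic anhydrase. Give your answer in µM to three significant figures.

1.06 µM

v/Vmax = 112/144 = 0.7778 = [S]/(Km+[S]).
So Km + [S] = [S]/0.7778 = 4.783 µM, giving Km = 4.783 − 3.72 = 1.06 µM.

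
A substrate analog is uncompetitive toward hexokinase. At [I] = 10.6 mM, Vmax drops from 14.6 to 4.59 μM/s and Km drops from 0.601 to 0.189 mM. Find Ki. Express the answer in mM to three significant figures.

Uncompetitive: Vmax,app = Vmax/α (and Km,app = Km/α) with α = 1 + [I]/Ki.
α = Vmax/Vmax,app = 14.6/4.59 = 3.181.
Ki = [I]/(α − 1) = 10.6/2.181 = 4.86 mM.

4.86 mM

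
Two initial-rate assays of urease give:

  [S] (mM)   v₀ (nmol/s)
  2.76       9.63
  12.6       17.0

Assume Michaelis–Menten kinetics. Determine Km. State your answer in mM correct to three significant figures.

3.44 mM

From v = Vmax[S]/(Km+[S]), each point gives Vmax = v(Km+[S])/[S].
Equating: 9.63(Km+2.76)/2.76 = 17.0(Km+12.6)/12.6.
3.489·Km + 9.63 = 1.349·Km + 17.0, so (3.489 − 1.349)·Km = 17.0 − 9.63.
Km = 7.370/2.140 = 3.44 mM; then Vmax = 9.63(3.44+2.76)/2.76 = 21.6 nmol/s.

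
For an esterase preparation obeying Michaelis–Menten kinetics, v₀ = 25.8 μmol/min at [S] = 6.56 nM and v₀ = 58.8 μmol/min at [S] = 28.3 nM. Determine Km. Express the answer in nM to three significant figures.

17.8 nM

In reciprocal form, 1/v = (Km/Vmax)·(1/[S]) + 1/Vmax. The two points give (1/[S], 1/v) = (0.1524, 0.03876) and (0.03534, 0.01701).
Slope = (0.03876 − 0.01701)/(0.1524 − 0.03534) = 0.1858; intercept = 0.03876 − 0.1858×0.1524 = 0.01044.
Vmax = 1/intercept = 95.8 μmol/min; Km = slope × Vmax = 0.1858 × 95.8 = 17.8 nM.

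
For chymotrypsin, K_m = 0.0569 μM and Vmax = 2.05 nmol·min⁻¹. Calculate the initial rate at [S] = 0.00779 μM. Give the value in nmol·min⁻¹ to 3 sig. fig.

[S]/(Km+[S]) = 0.00779/0.06469 = 0.1204, the fractional saturation.
v = 0.1204 × Vmax = 0.1204 × 2.05 = 0.247 nmol·min⁻¹.

0.247 nmol·min⁻¹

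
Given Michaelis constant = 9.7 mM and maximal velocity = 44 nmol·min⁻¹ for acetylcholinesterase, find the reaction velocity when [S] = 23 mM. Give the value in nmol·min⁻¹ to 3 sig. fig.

30.9 nmol·min⁻¹

v = Vmax·[S]/(Km + [S]) = 44 × 23 / (9.7 + 23)
  = 1012 / 32.70 = 30.9 nmol·min⁻¹.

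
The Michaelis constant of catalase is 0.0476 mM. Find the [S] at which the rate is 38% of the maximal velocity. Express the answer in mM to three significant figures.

v/Vmax = [S]/(Km+[S]) = 0.38, so [S] = Km·0.38/(1 − 0.38) = 0.0476 × 0.6129.
[S] = 0.0292 mM.

0.0292 mM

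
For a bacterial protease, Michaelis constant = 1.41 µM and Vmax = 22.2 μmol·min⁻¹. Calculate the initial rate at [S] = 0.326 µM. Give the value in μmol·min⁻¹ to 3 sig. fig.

[S]/(Km+[S]) = 0.326/1.736 = 0.1878, the fractional saturation.
v = 0.1878 × Vmax = 0.1878 × 22.2 = 4.17 μmol·min⁻¹.

4.17 μmol·min⁻¹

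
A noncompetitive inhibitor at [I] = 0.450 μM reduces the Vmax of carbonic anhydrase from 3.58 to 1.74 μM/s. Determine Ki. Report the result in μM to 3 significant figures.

Noncompetitive: Vmax,app = Vmax/α with α = 1 + [I]/Ki.
α = Vmax/Vmax,app = 3.58/1.74 = 2.057.
Ki = [I]/(α − 1) = 0.450/1.057 = 0.426 μM.

0.426 μM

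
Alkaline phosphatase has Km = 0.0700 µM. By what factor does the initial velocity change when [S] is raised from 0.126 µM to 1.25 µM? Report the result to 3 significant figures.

The fractional saturations are [S]/(Km+[S]) = 0.126/0.1960 = 0.6429 and 1.25/1.320 = 0.9470.
v₂/v₁ is just their ratio: 0.9470/0.6429 = 1.47.

1.47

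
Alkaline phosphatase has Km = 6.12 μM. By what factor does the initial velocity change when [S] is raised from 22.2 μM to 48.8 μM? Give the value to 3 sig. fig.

Since Vmax cancels, v₂/v₁ = [S]₂(Km+[S]₁) / [S]₁(Km+[S]₂).
= 48.8×(6.12+22.2) / (22.2×(6.12+48.8)) = 1382/1219 = 1.13.

1.13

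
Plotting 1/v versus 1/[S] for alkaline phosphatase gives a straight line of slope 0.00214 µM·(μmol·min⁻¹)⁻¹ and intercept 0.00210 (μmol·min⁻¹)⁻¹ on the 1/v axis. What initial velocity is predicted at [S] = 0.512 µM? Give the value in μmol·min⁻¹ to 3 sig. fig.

159 μmol·min⁻¹

The y-intercept is 1/Vmax, so Vmax = 1/0.00210 = 476 μmol·min⁻¹.
The slope is Km/Vmax, so Km = 0.00214 × 476 = 1.02 µM.
Then v = 476 × 0.512/(1.02 + 0.512) = 159 μmol·min⁻¹.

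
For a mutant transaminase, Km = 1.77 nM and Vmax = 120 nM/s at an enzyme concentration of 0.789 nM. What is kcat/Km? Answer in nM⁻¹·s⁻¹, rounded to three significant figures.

kcat = Vmax/[E]total = 120/0.789 = 152 s⁻¹.
kcat/Km = 152/1.77 = 85.9 nM⁻¹·s⁻¹.

85.9 nM⁻¹·s⁻¹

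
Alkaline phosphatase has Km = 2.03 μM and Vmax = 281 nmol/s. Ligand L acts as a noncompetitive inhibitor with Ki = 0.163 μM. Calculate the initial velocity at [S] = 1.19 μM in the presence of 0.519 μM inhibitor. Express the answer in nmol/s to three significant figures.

α = 1 + [I]/Ki = 1 + 0.519/0.163 = 4.184.
For a noncompetitive inhibitor, Vmax is reduced to Vmax/α while Km is unchanged: Km,app = 2.03 μM, Vmax,app = 67.2 nmol/s.
v = Vmax,app·[S]/(Km,app + [S]) = 67.2 × 1.19/(2.03 + 1.19) = 24.8 nmol/s.

24.8 nmol/s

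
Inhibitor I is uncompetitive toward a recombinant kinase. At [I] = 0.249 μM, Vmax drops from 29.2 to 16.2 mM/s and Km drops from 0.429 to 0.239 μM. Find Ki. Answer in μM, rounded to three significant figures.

0.310 μM

Uncompetitive: Vmax,app = Vmax/α (and Km,app = Km/α) with α = 1 + [I]/Ki.
α = Vmax/Vmax,app = 29.2/16.2 = 1.802.
Since α = 1 + [I]/Ki, [I]/Ki = 1.802 − 1 = 0.8025 and Ki = 0.249/0.8025 = 0.310 μM.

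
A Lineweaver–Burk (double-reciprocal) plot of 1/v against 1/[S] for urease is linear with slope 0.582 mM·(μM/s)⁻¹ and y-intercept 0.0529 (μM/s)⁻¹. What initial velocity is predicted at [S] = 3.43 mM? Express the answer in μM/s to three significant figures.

The y-intercept is 1/Vmax, so Vmax = 1/0.0529 = 18.9 μM/s.
The slope is Km/Vmax, so Km = 0.582 × 18.9 = 11.0 mM.
Then v = 18.9 × 3.43/(11.0 + 3.43) = 4.49 μM/s.

4.49 μM/s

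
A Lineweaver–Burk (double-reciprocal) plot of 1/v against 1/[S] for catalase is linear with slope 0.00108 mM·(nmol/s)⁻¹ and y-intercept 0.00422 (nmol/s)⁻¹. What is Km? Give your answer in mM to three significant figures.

0.256 mM

y-intercept = 1/Vmax ⇒ Vmax = 237 nmol/s; slope = Km/Vmax ⇒ Km = slope × Vmax.
Km = 0.00108 × 237 = 0.256 mM.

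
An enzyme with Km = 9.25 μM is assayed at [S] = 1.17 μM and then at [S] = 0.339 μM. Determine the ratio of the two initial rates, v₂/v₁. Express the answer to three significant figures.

The fractional saturations are [S]/(Km+[S]) = 1.17/10.42 = 0.1123 and 0.339/9.589 = 0.03535.
v₂/v₁ is just their ratio: 0.03535/0.1123 = 0.315.

0.315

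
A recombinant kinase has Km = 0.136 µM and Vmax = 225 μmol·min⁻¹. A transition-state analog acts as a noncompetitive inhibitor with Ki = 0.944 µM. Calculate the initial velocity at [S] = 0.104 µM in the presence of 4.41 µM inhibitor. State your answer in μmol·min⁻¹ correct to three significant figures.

17.2 μmol·min⁻¹

With α = 1 + [I]/Ki = 1 + 4.41/0.944 = 5.672, the noncompetitive rate law is v = (Vmax/α)·[S] / (Km + [S]).
v = (225/5.672)×0.104 / (0.136 + 0.104) = 4.126/0.2400 = 17.2 μmol·min⁻¹.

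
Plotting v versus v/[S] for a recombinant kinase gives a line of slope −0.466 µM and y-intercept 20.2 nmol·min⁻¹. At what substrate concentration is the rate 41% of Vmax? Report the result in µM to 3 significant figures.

The Eadie–Hofstee slope gives Km = 0.466 µM (slope = −Km).
v/Vmax = [S]/(Km+[S]) = 0.41 ⇒ [S] = Km·0.41/(1−0.41) = 0.466 × 0.6949 = 0.324 µM.

0.324 µM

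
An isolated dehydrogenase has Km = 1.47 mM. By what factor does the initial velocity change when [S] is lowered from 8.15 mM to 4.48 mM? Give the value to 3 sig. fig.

Since Vmax cancels, v₂/v₁ = [S]₂(Km+[S]₁) / [S]₁(Km+[S]₂).
= 4.48×(1.47+8.15) / (8.15×(1.47+4.48)) = 43.10/48.49 = 0.889.

0.889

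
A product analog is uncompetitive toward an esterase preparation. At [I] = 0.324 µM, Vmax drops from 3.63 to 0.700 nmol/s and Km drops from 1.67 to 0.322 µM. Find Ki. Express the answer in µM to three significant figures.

0.0774 µM

Uncompetitive: Vmax,app = Vmax/α (and Km,app = Km/α) with α = 1 + [I]/Ki.
α = Vmax/Vmax,app = 3.63/0.700 = 5.186.
Since α = 1 + [I]/Ki, [I]/Ki = 5.186 − 1 = 4.186 and Ki = 0.324/4.186 = 0.0774 µM.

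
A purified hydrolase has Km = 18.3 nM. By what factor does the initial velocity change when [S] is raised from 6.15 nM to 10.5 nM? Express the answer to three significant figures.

1.45

The fractional saturations are [S]/(Km+[S]) = 6.15/24.45 = 0.2515 and 10.5/28.80 = 0.3646.
v₂/v₁ is just their ratio: 0.3646/0.2515 = 1.45.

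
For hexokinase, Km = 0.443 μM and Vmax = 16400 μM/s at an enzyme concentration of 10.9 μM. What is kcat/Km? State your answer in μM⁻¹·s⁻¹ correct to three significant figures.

kcat = Vmax/[E]total = 16400/10.9 = 1500 s⁻¹.
kcat/Km = 1500/0.443 = 3400 μM⁻¹·s⁻¹.

3400 μM⁻¹·s⁻¹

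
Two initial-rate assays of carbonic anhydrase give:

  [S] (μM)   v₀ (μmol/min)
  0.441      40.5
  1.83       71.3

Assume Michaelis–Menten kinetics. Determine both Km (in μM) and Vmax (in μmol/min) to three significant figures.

From v = Vmax[S]/(Km+[S]), each point gives Vmax = v(Km+[S])/[S].
Equating: 40.5(Km+0.441)/0.441 = 71.3(Km+1.83)/1.83.
91.84·Km + 40.5 = 38.96·Km + 71.3, so (91.84 − 38.96)·Km = 71.3 − 40.5.
Km = 30.80/52.87 = 0.583 μM; then Vmax = 40.5(0.583+0.441)/0.441 = 94.0 μmol/min.

Km = 0.583 μM; Vmax = 94.0 μmol/min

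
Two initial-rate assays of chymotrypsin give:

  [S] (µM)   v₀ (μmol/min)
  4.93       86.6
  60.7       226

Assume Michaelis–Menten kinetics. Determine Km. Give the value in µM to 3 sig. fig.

From v = Vmax[S]/(Km+[S]), each point gives Vmax = v(Km+[S])/[S].
Equating: 86.6(Km+4.93)/4.93 = 226(Km+60.7)/60.7.
17.57·Km + 86.6 = 3.723·Km + 226, so (17.57 − 3.723)·Km = 226 − 86.6.
Km = 139.4/13.84 = 10.1 µM; then Vmax = 86.6(10.1+4.93)/4.93 = 263 μmol/min.

10.1 µM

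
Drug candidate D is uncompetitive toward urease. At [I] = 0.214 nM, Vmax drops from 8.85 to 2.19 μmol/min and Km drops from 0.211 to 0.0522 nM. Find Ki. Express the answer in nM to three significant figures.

Uncompetitive: Vmax,app = Vmax/α (and Km,app = Km/α) with α = 1 + [I]/Ki.
α = Vmax/Vmax,app = 8.85/2.19 = 4.041.
Ki = [I]/(α − 1) = 0.214/3.041 = 0.0704 nM.

0.0704 nM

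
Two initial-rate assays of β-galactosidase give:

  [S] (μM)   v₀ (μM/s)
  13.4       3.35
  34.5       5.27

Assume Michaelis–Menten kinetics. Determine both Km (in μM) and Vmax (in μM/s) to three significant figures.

In reciprocal form, 1/v = (Km/Vmax)·(1/[S]) + 1/Vmax. The two points give (1/[S], 1/v) = (0.07463, 0.2985) and (0.02899, 0.1898).
Slope = (0.2985 − 0.1898)/(0.07463 − 0.02899) = 2.383; intercept = 0.2985 − 2.383×0.07463 = 0.1207.
Vmax = 1/intercept = 8.29 μM/s; Km = slope × Vmax = 2.383 × 8.29 = 19.7 μM.

Km = 19.7 μM; Vmax = 8.29 μM/s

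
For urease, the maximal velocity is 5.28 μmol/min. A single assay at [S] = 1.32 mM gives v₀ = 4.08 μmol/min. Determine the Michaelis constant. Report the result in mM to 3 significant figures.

v/Vmax = 4.08/5.28 = 0.7727 = [S]/(Km+[S]).
So Km + [S] = [S]/0.7727 = 1.708 mM, giving Km = 1.708 − 1.32 = 0.388 mM.

0.388 mM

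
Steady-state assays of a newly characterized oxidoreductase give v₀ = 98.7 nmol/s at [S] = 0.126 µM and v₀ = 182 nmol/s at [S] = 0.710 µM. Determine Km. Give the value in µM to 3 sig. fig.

From v = Vmax[S]/(Km+[S]), each point gives Vmax = v(Km+[S])/[S].
Equating: 98.7(Km+0.126)/0.126 = 182(Km+0.710)/0.710.
783.3·Km + 98.7 = 256.3·Km + 182, so (783.3 − 256.3)·Km = 182 − 98.7.
Km = 83.30/527.0 = 0.158 µM; then Vmax = 98.7(0.158+0.126)/0.126 = 223 nmol/s.

0.158 µM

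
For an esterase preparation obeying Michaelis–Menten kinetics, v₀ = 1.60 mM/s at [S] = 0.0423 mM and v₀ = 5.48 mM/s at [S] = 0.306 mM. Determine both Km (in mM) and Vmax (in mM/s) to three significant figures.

Km = 0.195 mM; Vmax = 8.97 mM/s

From v = Vmax[S]/(Km+[S]), each point gives Vmax = v(Km+[S])/[S].
Equating: 1.60(Km+0.0423)/0.0423 = 5.48(Km+0.306)/0.306.
37.83·Km + 1.60 = 17.91·Km + 5.48, so (37.83 − 17.91)·Km = 5.48 − 1.60.
Km = 3.880/19.92 = 0.195 mM; then Vmax = 1.60(0.195+0.0423)/0.0423 = 8.97 mM/s.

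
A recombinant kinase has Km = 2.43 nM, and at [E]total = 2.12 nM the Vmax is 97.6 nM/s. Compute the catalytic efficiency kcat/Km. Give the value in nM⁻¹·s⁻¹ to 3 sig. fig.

18.9 nM⁻¹·s⁻¹

kcat = Vmax/[E]total = 97.6/2.12 = 46.0 s⁻¹.
kcat/Km = 46.0/2.43 = 18.9 nM⁻¹·s⁻¹.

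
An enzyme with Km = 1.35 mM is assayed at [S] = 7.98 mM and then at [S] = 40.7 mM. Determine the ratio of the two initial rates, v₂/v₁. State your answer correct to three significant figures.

The fractional saturations are [S]/(Km+[S]) = 7.98/9.330 = 0.8553 and 40.7/42.05 = 0.9679.
v₂/v₁ is just their ratio: 0.9679/0.8553 = 1.13.

1.13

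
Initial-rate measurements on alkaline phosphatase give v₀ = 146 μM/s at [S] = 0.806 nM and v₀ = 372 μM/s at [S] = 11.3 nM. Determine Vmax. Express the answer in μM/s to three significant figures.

From v = Vmax[S]/(Km+[S]), each point gives Vmax = v(Km+[S])/[S].
Equating: 146(Km+0.806)/0.806 = 372(Km+11.3)/11.3.
181.1·Km + 146 = 32.92·Km + 372, so (181.1 − 32.92)·Km = 372 − 146.
Km = 226.0/148.2 = 1.52 nM; then Vmax = 146(1.52+0.806)/0.806 = 422 μM/s.

422 μM/s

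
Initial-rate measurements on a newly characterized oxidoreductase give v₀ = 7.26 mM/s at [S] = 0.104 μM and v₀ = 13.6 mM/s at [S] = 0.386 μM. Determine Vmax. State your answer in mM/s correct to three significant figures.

From v = Vmax[S]/(Km+[S]), each point gives Vmax = v(Km+[S])/[S].
Equating: 7.26(Km+0.104)/0.104 = 13.6(Km+0.386)/0.386.
69.81·Km + 7.26 = 35.23·Km + 13.6, so (69.81 − 35.23)·Km = 13.6 − 7.26.
Km = 6.340/34.57 = 0.183 μM; then Vmax = 7.26(0.183+0.104)/0.104 = 20.1 mM/s.

20.1 mM/s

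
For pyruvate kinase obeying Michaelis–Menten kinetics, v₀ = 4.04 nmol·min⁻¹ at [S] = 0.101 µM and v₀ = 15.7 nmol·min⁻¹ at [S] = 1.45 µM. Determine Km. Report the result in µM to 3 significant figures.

0.400 µM

In reciprocal form, 1/v = (Km/Vmax)·(1/[S]) + 1/Vmax. The two points give (1/[S], 1/v) = (9.901, 0.2475) and (0.6897, 0.06369).
Slope = (0.2475 − 0.06369)/(9.901 − 0.6897) = 0.01996; intercept = 0.2475 − 0.01996×9.901 = 0.04993.
Vmax = 1/intercept = 20.0 nmol·min⁻¹; Km = slope × Vmax = 0.01996 × 20.0 = 0.400 µM.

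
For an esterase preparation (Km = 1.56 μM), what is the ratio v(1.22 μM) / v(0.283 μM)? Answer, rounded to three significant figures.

Since Vmax cancels, v₂/v₁ = [S]₂(Km+[S]₁) / [S]₁(Km+[S]₂).
= 1.22×(1.56+0.283) / (0.283×(1.56+1.22)) = 2.248/0.7867 = 2.86.

2.86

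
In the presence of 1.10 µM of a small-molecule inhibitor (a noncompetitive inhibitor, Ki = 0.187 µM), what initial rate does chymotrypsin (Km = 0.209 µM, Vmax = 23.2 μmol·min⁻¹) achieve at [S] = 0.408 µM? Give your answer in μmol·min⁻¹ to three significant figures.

With α = 1 + [I]/Ki = 1 + 1.10/0.187 = 6.882, the noncompetitive rate law is v = (Vmax/α)·[S] / (Km + [S]).
v = (23.2/6.882)×0.408 / (0.209 + 0.408) = 1.375/0.6170 = 2.23 μmol·min⁻¹.

2.23 μmol·min⁻¹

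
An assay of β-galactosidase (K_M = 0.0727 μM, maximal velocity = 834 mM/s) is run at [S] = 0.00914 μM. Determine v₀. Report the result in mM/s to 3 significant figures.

93.1 mM/s

[S]/(Km+[S]) = 0.00914/0.08184 = 0.1117, the fractional saturation.
v = 0.1117 × Vmax = 0.1117 × 834 = 93.1 mM/s.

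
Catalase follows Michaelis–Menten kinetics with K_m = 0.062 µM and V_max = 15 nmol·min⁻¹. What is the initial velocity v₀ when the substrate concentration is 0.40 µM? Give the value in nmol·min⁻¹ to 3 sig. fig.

13.0 nmol·min⁻¹

[S]/(Km+[S]) = 0.40/0.4620 = 0.8658, the fractional saturation.
v = 0.8658 × Vmax = 0.8658 × 15 = 13.0 nmol·min⁻¹.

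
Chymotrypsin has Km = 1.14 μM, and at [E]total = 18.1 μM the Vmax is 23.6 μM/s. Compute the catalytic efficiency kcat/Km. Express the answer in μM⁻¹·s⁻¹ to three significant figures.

kcat = Vmax/[E]total = 23.6/18.1 = 1.30 s⁻¹.
kcat/Km = 1.30/1.14 = 1.14 μM⁻¹·s⁻¹.

1.14 μM⁻¹·s⁻¹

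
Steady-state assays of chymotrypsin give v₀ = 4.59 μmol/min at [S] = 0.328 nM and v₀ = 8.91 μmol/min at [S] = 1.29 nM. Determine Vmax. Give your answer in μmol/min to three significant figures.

In reciprocal form, 1/v = (Km/Vmax)·(1/[S]) + 1/Vmax. The two points give (1/[S], 1/v) = (3.049, 0.2179) and (0.7752, 0.1122).
Slope = (0.2179 − 0.1122)/(3.049 − 0.7752) = 0.04646; intercept = 0.2179 − 0.04646×3.049 = 0.07622.
Vmax = 1/intercept = 13.1 μmol/min; Km = slope × Vmax = 0.04646 × 13.1 = 0.610 nM.

13.1 μmol/min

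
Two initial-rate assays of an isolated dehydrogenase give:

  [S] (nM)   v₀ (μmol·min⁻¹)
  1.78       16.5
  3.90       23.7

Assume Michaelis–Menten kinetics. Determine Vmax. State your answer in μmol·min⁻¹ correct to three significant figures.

37.4 μmol·min⁻¹

In reciprocal form, 1/v = (Km/Vmax)·(1/[S]) + 1/Vmax. The two points give (1/[S], 1/v) = (0.5618, 0.06061) and (0.2564, 0.04219).
Slope = (0.06061 − 0.04219)/(0.5618 − 0.2564) = 0.06029; intercept = 0.06061 − 0.06029×0.5618 = 0.02673.
Vmax = 1/intercept = 37.4 μmol·min⁻¹; Km = slope × Vmax = 0.06029 × 37.4 = 2.26 nM.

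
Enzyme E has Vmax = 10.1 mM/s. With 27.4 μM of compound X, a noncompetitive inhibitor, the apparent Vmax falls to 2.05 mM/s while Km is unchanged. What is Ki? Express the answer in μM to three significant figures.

6.98 μM

Noncompetitive: Vmax,app = Vmax/α with α = 1 + [I]/Ki.
α = Vmax/Vmax,app = 10.1/2.05 = 4.927.
Since α = 1 + [I]/Ki, [I]/Ki = 4.927 − 1 = 3.927 and Ki = 27.4/3.927 = 6.98 μM.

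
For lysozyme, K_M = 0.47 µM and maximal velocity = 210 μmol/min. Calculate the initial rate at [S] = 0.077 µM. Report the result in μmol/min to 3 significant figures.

29.6 μmol/min

v = Vmax·[S]/(Km + [S]) = 210 × 0.077 / (0.47 + 0.077)
  = 16.17 / 0.5470 = 29.6 μmol/min.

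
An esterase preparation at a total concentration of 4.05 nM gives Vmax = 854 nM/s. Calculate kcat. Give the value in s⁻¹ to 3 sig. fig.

211 s⁻¹

kcat = Vmax/[E]total = 854 nM/s / 4.05 nM = 211 s⁻¹.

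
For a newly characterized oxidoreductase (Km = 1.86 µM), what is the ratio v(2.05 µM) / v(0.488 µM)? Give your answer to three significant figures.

2.52

The fractional saturations are [S]/(Km+[S]) = 0.488/2.348 = 0.2078 and 2.05/3.910 = 0.5243.
v₂/v₁ is just their ratio: 0.5243/0.2078 = 2.52.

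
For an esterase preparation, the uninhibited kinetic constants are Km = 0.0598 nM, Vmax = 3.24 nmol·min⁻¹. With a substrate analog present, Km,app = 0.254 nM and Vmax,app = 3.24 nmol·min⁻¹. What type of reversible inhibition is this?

competitive

Km increases (0.0598 → 0.254 nM) while Vmax is unchanged — the hallmark of competitive inhibition.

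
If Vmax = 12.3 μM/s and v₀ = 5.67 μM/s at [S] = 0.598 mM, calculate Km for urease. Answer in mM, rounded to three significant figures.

v/Vmax = 5.67/12.3 = 0.4610 = [S]/(Km+[S]).
So Km + [S] = [S]/0.4610 = 1.297 mM, giving Km = 1.297 − 0.598 = 0.699 mM.

0.699 mM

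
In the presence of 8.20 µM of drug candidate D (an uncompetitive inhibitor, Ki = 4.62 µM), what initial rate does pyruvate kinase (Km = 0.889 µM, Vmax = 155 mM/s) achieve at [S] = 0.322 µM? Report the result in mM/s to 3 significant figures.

With α = 1 + [I]/Ki = 1 + 8.20/4.62 = 2.775, the uncompetitive rate law is v = (Vmax/α)·[S] / (Km/α + [S]).
v = (155/2.775)×0.322 / (0.889/2.775 + 0.322) = 17.99/0.6424 = 28.0 mM/s.

28.0 mM/s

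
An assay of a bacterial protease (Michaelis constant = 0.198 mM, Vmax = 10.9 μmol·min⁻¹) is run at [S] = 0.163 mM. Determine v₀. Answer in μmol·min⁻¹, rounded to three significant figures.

v = Vmax·[S]/(Km + [S]) = 10.9 × 0.163 / (0.198 + 0.163)
  = 1.777 / 0.3610 = 4.92 μmol·min⁻¹.

4.92 μmol·min⁻¹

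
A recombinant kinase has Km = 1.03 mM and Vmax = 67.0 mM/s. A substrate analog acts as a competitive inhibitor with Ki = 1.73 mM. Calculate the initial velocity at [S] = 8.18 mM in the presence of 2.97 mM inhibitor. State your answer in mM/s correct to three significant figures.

49.9 mM/s

With α = 1 + [I]/Ki = 1 + 2.97/1.73 = 2.717, the competitive rate law is v = Vmax[S] / (αKm + [S]).
v = 67.0×8.18 / (2.717×1.03 + 8.18) = 548.1/10.98 = 49.9 mM/s.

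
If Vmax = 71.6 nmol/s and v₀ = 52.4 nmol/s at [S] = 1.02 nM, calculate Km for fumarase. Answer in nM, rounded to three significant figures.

From v = Vmax[S]/(Km+[S]), Km = [S](Vmax − v)/v.
Km = 1.02 × (71.6 − 52.4) / 52.4 = 19.58/52.4 = 0.374 nM.

0.374 nM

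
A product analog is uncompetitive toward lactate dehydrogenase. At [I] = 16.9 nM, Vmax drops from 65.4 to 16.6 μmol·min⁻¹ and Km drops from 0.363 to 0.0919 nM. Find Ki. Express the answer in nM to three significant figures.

Uncompetitive: Vmax,app = Vmax/α (and Km,app = Km/α) with α = 1 + [I]/Ki.
α = Vmax/Vmax,app = 65.4/16.6 = 3.940.
Since α = 1 + [I]/Ki, [I]/Ki = 3.940 − 1 = 2.940 and Ki = 16.9/2.940 = 5.75 nM.

5.75 nM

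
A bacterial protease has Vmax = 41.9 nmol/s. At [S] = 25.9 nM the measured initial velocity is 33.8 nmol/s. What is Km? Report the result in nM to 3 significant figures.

v/Vmax = 33.8/41.9 = 0.8067 = [S]/(Km+[S]).
So Km + [S] = [S]/0.8067 = 32.11 nM, giving Km = 32.11 − 25.9 = 6.21 nM.

6.21 nM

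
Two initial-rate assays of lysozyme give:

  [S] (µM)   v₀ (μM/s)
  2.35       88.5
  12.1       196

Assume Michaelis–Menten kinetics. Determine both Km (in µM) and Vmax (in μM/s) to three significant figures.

Km = 5.01 µM; Vmax = 277 μM/s

From v = Vmax[S]/(Km+[S]), each point gives Vmax = v(Km+[S])/[S].
Equating: 88.5(Km+2.35)/2.35 = 196(Km+12.1)/12.1.
37.66·Km + 88.5 = 16.20·Km + 196, so (37.66 − 16.20)·Km = 196 − 88.5.
Km = 107.5/21.46 = 5.01 µM; then Vmax = 88.5(5.01+2.35)/2.35 = 277 μM/s.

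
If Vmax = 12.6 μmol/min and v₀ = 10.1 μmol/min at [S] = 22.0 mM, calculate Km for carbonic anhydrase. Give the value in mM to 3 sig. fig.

5.45 mM

From v = Vmax[S]/(Km+[S]), Km = [S](Vmax − v)/v.
Km = 22.0 × (12.6 − 10.1) / 10.1 = 55.00/10.1 = 5.45 mM.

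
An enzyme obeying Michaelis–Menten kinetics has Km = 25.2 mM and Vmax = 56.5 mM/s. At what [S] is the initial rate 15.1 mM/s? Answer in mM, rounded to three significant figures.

Rearranging v = Vmax[S]/(Km+[S]) gives [S] = Km·v/(Vmax − v).
[S] = 25.2 × 15.1 / (56.5 − 15.1) = 380.5/41.40 = 9.19 mM.

9.19 mM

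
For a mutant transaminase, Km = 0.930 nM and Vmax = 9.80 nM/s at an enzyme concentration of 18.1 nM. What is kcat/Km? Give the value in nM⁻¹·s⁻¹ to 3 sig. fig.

kcat = Vmax/[E]total = 9.80/18.1 = 0.541 s⁻¹.
kcat/Km = 0.541/0.930 = 0.582 nM⁻¹·s⁻¹.

0.582 nM⁻¹·s⁻¹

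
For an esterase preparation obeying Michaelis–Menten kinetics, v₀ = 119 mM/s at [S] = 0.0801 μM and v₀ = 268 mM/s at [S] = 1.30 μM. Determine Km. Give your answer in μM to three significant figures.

0.116 μM

From v = Vmax[S]/(Km+[S]), each point gives Vmax = v(Km+[S])/[S].
Equating: 119(Km+0.0801)/0.0801 = 268(Km+1.30)/1.30.
1486·Km + 119 = 206.2·Km + 268, so (1486 − 206.2)·Km = 268 − 119.
Km = 149.0/1279 = 0.116 μM; then Vmax = 119(0.116+0.0801)/0.0801 = 292 mM/s.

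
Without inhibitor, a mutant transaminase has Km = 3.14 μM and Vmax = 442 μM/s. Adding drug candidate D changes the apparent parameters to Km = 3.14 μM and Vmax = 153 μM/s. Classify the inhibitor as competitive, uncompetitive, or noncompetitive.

noncompetitive

Vmax decreases (442 → 153 μM/s) while Km is unchanged — pure noncompetitive inhibition.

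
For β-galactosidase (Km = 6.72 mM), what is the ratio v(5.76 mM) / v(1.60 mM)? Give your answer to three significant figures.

The fractional saturations are [S]/(Km+[S]) = 1.60/8.320 = 0.1923 and 5.76/12.48 = 0.4615.
v₂/v₁ is just their ratio: 0.4615/0.1923 = 2.40.

2.40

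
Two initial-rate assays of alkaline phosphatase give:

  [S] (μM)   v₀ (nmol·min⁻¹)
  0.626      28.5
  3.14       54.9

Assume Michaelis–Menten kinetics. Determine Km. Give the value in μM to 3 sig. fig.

From v = Vmax[S]/(Km+[S]), each point gives Vmax = v(Km+[S])/[S].
Equating: 28.5(Km+0.626)/0.626 = 54.9(Km+3.14)/3.14.
45.53·Km + 28.5 = 17.48·Km + 54.9, so (45.53 − 17.48)·Km = 54.9 − 28.5.
Km = 26.40/28.04 = 0.941 μM; then Vmax = 28.5(0.941+0.626)/0.626 = 71.4 nmol·min⁻¹.

0.941 μM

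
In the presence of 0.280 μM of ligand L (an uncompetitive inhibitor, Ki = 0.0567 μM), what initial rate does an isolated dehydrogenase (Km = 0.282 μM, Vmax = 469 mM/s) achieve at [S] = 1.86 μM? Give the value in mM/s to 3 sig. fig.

77.0 mM/s

α = 1 + [I]/Ki = 1 + 0.280/0.0567 = 5.938.
For an uncompetitive inhibitor, both parameters are divided by α, giving Vmax/α and Km/α: Km,app = 0.0475 μM, Vmax,app = 79.0 mM/s.
v = Vmax,app·[S]/(Km,app + [S]) = 79.0 × 1.86/(0.0475 + 1.86) = 77.0 mM/s.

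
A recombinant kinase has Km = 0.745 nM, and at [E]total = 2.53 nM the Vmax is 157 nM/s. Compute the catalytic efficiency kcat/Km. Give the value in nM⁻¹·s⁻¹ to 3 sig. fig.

83.3 nM⁻¹·s⁻¹

kcat = Vmax/[E]total = 157/2.53 = 62.1 s⁻¹.
kcat/Km = 62.1/0.745 = 83.3 nM⁻¹·s⁻¹.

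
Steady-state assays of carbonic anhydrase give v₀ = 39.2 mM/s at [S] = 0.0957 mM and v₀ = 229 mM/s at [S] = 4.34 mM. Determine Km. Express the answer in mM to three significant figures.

In reciprocal form, 1/v = (Km/Vmax)·(1/[S]) + 1/Vmax. The two points give (1/[S], 1/v) = (10.45, 0.02551) and (0.2304, 0.004367).
Slope = (0.02551 − 0.004367)/(10.45 − 0.2304) = 0.002069; intercept = 0.02551 − 0.002069×10.45 = 0.003890.
Vmax = 1/intercept = 257 mM/s; Km = slope × Vmax = 0.002069 × 257 = 0.532 mM.

0.532 mM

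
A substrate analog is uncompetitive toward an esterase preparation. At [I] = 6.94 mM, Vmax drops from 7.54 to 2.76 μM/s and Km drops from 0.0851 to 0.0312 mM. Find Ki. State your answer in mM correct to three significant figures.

4.01 mM

Uncompetitive: Vmax,app = Vmax/α (and Km,app = Km/α) with α = 1 + [I]/Ki.
α = Vmax/Vmax,app = 7.54/2.76 = 2.732.
Since α = 1 + [I]/Ki, [I]/Ki = 2.732 − 1 = 1.732 and Ki = 6.94/1.732 = 4.01 mM.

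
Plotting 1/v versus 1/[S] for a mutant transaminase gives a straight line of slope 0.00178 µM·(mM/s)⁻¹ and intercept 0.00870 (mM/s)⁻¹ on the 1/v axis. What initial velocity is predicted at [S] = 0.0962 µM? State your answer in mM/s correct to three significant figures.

36.8 mM/s

The y-intercept is 1/Vmax, so Vmax = 1/0.00870 = 115 mM/s.
The slope is Km/Vmax, so Km = 0.00178 × 115 = 0.205 µM.
Then v = 115 × 0.0962/(0.205 + 0.0962) = 36.8 mM/s.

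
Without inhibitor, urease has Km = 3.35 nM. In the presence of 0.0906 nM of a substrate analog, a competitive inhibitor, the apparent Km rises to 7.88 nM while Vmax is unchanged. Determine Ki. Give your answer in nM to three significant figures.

0.0670 nM

Competitive: Km,app = α·Km with α = 1 + [I]/Ki.
α = Km,app/Km = 7.88/3.35 = 2.352.
Ki = [I]/(α − 1) = 0.0906/1.352 = 0.0670 nM.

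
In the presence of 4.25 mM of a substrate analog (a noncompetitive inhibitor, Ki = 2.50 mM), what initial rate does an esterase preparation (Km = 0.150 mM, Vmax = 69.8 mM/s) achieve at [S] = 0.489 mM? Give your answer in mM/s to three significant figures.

With α = 1 + [I]/Ki = 1 + 4.25/2.50 = 2.700, the noncompetitive rate law is v = (Vmax/α)·[S] / (Km + [S]).
v = (69.8/2.700)×0.489 / (0.150 + 0.489) = 12.64/0.6390 = 19.8 mM/s.

19.8 mM/s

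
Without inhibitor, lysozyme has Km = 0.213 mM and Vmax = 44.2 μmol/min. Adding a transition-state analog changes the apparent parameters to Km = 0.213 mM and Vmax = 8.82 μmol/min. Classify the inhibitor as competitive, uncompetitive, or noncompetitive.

noncompetitive

Vmax decreases (44.2 → 8.82 μmol/min) while Km is unchanged — pure noncompetitive inhibition.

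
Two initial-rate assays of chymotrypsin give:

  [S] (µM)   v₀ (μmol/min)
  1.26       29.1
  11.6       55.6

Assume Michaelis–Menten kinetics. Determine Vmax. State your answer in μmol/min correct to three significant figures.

From v = Vmax[S]/(Km+[S]), each point gives Vmax = v(Km+[S])/[S].
Equating: 29.1(Km+1.26)/1.26 = 55.6(Km+11.6)/11.6.
23.10·Km + 29.1 = 4.793·Km + 55.6, so (23.10 − 4.793)·Km = 55.6 − 29.1.
Km = 26.50/18.30 = 1.45 µM; then Vmax = 29.1(1.45+1.26)/1.26 = 62.5 μmol/min.

62.5 μmol/min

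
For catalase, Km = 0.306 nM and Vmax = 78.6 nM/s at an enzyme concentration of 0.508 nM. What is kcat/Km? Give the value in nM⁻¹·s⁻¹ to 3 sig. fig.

506 nM⁻¹·s⁻¹

kcat = Vmax/[E]total = 78.6/0.508 = 155 s⁻¹.
kcat/Km = 155/0.306 = 506 nM⁻¹·s⁻¹.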